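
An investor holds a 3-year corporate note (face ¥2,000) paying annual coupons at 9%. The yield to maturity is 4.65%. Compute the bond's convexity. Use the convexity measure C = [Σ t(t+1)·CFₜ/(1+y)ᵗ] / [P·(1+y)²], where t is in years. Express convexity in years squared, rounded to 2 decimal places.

With y = 0.0465:
  t   CF        PV=CF/(1+0.0465)^t    t·PV        t(t+1)·PV
  1       180.00       172.0019       172.0019         344.0038
  2       180.00       164.3592       328.7184         986.1552
  3     2,180.00     1,902.1239     5,706.3716      22,825.4864
  Σ                  2,238.4850     6,207.0919      24,155.6455
P = 2,238.4850.
Convexity = Σ t(t+1)·PV / [P·(1+y)²] = 24,155.6455 / (2,238.4850 × 1.095162) = 9.85340.

9.85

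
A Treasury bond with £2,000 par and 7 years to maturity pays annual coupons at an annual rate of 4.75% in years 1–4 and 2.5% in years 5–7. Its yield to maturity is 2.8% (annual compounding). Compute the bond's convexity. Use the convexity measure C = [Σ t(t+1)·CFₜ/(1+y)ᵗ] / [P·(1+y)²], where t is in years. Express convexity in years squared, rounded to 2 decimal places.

With y = 0.028:
  t   CF        PV=CF/(1+0.028)^t    t·PV        t(t+1)·PV
  1        95.00        92.4125        92.4125         184.8249
  2        95.00        89.8954       179.7908         539.3723
  3        95.00        87.4469       262.3406       1,049.3624
  4        95.00        85.0650       340.2602       1,701.3009
  5        50.00        43.5516       217.7582       1,306.5490
  6        50.00        42.3654       254.1924       1,779.3468
  7     2,050.00     1,689.6706    11,827.6945      94,621.5560
  Σ                  2,130.4074    13,174.4491     101,182.3123
P = 2,130.4074.
Convexity = Σ t(t+1)·PV / [P·(1+y)²] = 101,182.3123 / (2,130.4074 × 1.056784) = 44.94234.

44.94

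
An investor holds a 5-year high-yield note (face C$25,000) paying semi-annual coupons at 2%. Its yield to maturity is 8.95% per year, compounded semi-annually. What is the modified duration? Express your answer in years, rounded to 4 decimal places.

4.5316 years

Periodic yield y = 0.04475. First find Macaulay duration:
  t   CF        PV=CF/(1+0.04475)^t    t·PV
  1       250.00       239.2917       239.2917
  2       250.00       229.0421       458.0841
  3       250.00       219.2315       657.6944
  4       250.00       209.8411       839.3643
  5       250.00       200.8529     1,004.2645
  6       250.00       192.2497     1,153.4984
  7       250.00       184.0151     1,288.1054
  8       250.00       176.1331     1,409.0648
  9       250.00       168.5887     1,517.2987
  10   25,250.00    16,298.1227   162,981.2275
  Σ                 18,117.3686   171,547.8937
P = 18,117.3686; Macaulay duration = 171,547.8937 / 18,117.3686 = 9.46870 half-year periods = 4.73435 years.
Modified duration = D_Mac / (1 + y) = 4.73435 / 1.04475 = 4.53156 years.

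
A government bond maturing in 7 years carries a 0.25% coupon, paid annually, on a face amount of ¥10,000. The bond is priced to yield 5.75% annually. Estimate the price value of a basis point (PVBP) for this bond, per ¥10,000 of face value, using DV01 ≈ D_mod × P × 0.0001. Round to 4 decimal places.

¥4.5259

Periodic yield y = 0.0575.
  t   CF        PV=CF/(1+0.0575)^t    t·PV
  1        25.00        23.6407        23.6407
  2        25.00        22.3552        44.7105
  3        25.00        21.1397        63.4191
  4        25.00        19.9903        79.9611
  5        25.00        18.9033        94.5166
  6        25.00        17.8755       107.2529
  7    10,025.00     6,778.3150    47,448.2052
  Σ                  6,902.2197    47,861.7060
P = 6,902.2197; D_Mac = 6.93425 yrs; D_mod = 6.55721 yrs.
DV01 ≈ 6.55721 × 6,902.2197 × 0.0001 = 4.525930.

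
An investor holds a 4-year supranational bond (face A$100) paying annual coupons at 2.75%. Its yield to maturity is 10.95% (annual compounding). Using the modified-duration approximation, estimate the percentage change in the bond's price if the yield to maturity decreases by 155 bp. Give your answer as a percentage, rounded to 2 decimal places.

+5.33%

Periodic yield y = 0.1095. Modified duration first:
  t   CF        PV=CF/(1+0.1095)^t    t·PV
  1         2.75         2.4786         2.4786
  2         2.75         2.2340         4.4679
  3         2.75         2.0135         6.0405
  4       102.75        67.8067       271.2268
  Σ                     74.5328       284.2138
P = 74.5328; D_Mac = 3.81327 yrs; D_mod = 3.81327/(1+0.1095) = 3.43693 yrs.
ΔP/P ≈ -D_mod · Δy = -3.43693 × (-0.0155) = +0.053272 = +5.3272%.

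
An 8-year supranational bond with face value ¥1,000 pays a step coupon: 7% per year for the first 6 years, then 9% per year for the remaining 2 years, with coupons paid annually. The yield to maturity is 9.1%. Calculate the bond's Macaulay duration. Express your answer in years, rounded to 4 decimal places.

Periodic yield y = 0.091. Discount each cash flow and weight by its year:
  t   CF        PV=CF/(1+0.091)^t    t·PV
  1        70.00        64.1613        64.1613
  2        70.00        58.8096       117.6193
  3        70.00        53.9043       161.7130
  4        70.00        49.4082       197.6328
  5        70.00        45.2871       226.4354
  6        70.00        41.5097       249.0582
  7        90.00        48.9181       342.4264
  8     1,090.00       543.0358     4,344.2867
  Σ                    905.0342     5,703.3332
Price P = Σ PV = 905.0342.
Macaulay duration = Σ(t·PV) / P = 5,703.3332 / 905.0342 = 6.30179 years.

6.3018 years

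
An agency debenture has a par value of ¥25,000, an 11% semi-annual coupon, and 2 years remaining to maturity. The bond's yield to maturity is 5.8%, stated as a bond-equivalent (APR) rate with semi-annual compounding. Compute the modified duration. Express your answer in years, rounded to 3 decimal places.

Periodic yield y = 0.029. First find Macaulay duration:
  t   CF        PV=CF/(1+0.029)^t    t·PV
  1     1,375.00     1,336.2488     1,336.2488
  2     1,375.00     1,298.5897     2,597.1794
  3     1,375.00     1,261.9919     3,785.9758
  4    26,375.00    23,525.0724    94,100.2897
  Σ                 27,421.9028   101,819.6936
P = 27,421.9028; Macaulay duration = 101,819.6936 / 27,421.9028 = 3.71308 half-year periods = 1.85654 years.
Modified duration = D_Mac / (1 + y) = 1.85654 / 1.029 = 1.80422 years.

1.804 years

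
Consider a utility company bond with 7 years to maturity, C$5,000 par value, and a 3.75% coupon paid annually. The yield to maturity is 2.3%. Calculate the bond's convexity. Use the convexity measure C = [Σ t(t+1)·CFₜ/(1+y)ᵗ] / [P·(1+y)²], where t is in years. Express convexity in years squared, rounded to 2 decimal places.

46.63

With y = 0.023:
  t   CF        PV=CF/(1+0.023)^t    t·PV        t(t+1)·PV
  1       187.50       183.2845       183.2845         366.5689
  2       187.50       179.1637       358.3274       1,074.9822
  3       187.50       175.1356       525.4067       2,101.6269
  4       187.50       171.1980       684.7921       3,423.9604
  5       187.50       167.3490       836.7450       5,020.4698
  6       187.50       163.5865       981.5190       6,870.6331
  7     5,187.50     4,424.1381    30,968.9666     247,751.7328
  Σ                  5,463.8553    34,539.0412     266,609.9741
P = 5,463.8553.
Convexity = Σ t(t+1)·PV / [P·(1+y)²] = 266,609.9741 / (5,463.8553 × 1.046529) = 46.62576.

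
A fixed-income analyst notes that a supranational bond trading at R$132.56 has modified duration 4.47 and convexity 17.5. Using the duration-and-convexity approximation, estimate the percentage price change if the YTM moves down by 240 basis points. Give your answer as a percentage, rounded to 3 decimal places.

Duration effect: -D_mod·Δy = -4.47 × (-0.024) = +0.107280
Convexity effect: ½·C·(Δy)² = 0.5 × 17.5 × (-0.024)² = +0.0050400
ΔP/P ≈ +0.107280 + 0.0050400 = +0.112320
= +11.2320%.

+11.232%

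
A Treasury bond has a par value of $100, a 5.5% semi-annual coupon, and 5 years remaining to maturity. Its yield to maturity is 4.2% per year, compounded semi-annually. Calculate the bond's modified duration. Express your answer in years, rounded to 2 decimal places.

4.37 years

Periodic yield y = 0.021. First find Macaulay duration:
  t   CF        PV=CF/(1+0.021)^t    t·PV
  1         2.75         2.6934         2.6934
  2         2.75         2.6380         5.2761
  3         2.75         2.5838         7.7513
  4         2.75         2.5306        10.1225
  5         2.75         2.4786        12.3929
  6         2.75         2.4276        14.5656
  7         2.75         2.3777        16.6437
  8         2.75         2.3288        18.6302
  9         2.75         2.2809        20.5279
  10      102.75        83.4688       834.6885
  Σ                    105.8082       943.2922
P = 105.8082; Macaulay duration = 943.2922 / 105.8082 = 8.91511 half-year periods = 4.45755 years.
Modified duration = D_Mac / (1 + y) = 4.45755 / 1.021 = 4.36587 years.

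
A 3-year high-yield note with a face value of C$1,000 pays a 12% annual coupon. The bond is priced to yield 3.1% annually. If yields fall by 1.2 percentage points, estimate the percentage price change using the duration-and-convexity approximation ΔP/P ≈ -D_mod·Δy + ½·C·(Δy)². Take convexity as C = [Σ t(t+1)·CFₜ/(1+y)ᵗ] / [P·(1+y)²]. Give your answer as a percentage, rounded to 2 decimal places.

+3.24%

With y = 0.031:
  t   CF        PV=CF/(1+0.031)^t    t·PV        t(t+1)·PV
  1       120.00       116.3919       116.3919         232.7837
  2       120.00       112.8922       225.7844         677.3532
  3     1,120.00     1,021.9791     3,065.9374      12,263.7496
  Σ                  1,251.2632     3,408.1136      13,173.8864
P = 1,251.2632; D_Mac = 2.72374 yrs; D_mod = 2.64184 yrs; C = 9.90485.
Duration effect: -2.64184 × (-0.012) = +0.031702
Convexity effect: 0.5 × 9.90485 × (-0.012)² = +0.0007131
ΔP/P ≈ +0.031702 + 0.0007131 = +0.032415 = +3.2415%.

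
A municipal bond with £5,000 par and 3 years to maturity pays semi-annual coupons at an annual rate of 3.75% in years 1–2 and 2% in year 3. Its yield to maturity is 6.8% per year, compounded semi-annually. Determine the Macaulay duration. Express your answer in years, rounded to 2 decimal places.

2.86 years

Periodic yield y = 0.034. Discount each cash flow and weight by its period:
  t   CF        PV=CF/(1+0.034)^t    t·PV
  1        93.75        90.6673        90.6673
  2        93.75        87.6860       175.3720
  3        93.75        84.8027       254.4081
  4        93.75        82.0142       328.0569
  5        50.00        42.3026       211.5131
  6     5,050.00     4,132.0745    24,792.4471
  Σ                  4,519.5474    25,852.4645
Price P = Σ PV = 4,519.5474.
Macaulay duration = Σ(t·PV) / P = 25,852.4645 / 4,519.5474 = 5.72014 half-year periods.
In years: 5.72014 / 2 = 2.86007 years.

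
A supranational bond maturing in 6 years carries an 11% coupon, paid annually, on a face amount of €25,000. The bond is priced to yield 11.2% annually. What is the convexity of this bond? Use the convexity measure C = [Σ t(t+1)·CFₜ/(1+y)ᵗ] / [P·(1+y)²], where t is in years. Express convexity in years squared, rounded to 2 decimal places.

24.25

With y = 0.112:
  t   CF        PV=CF/(1+0.112)^t    t·PV        t(t+1)·PV
  1     2,750.00     2,473.0216     2,473.0216       4,946.0432
  2     2,750.00     2,223.9403     4,447.8805      13,343.6416
  3     2,750.00     1,999.9463     5,999.8389      23,999.3555
  4     2,750.00     1,798.5128     7,194.0514      35,970.2570
  5     2,750.00     1,617.3677     8,086.8383      48,521.0301
  6    27,750.00    14,676.8976    88,061.3856     616,429.6989
  Σ                 24,789.6863   116,263.0163     743,210.0262
P = 24,789.6863.
Convexity = Σ t(t+1)·PV / [P·(1+y)²] = 743,210.0262 / (24,789.6863 × 1.236544) = 24.24549.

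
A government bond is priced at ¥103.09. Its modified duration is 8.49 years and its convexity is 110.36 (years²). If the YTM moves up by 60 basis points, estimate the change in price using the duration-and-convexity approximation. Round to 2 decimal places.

-¥5.05

Duration effect: -D_mod·Δy = -8.49 × (+0.006) = -0.050940
Convexity effect: ½·C·(Δy)² = 0.5 × 110.36 × (0.006)² = +0.00198648
ΔP/P ≈ -0.050940 + 0.00198648 = -0.04895352
ΔP ≈ 103.09 × (-0.04895352) = -5.0466183768.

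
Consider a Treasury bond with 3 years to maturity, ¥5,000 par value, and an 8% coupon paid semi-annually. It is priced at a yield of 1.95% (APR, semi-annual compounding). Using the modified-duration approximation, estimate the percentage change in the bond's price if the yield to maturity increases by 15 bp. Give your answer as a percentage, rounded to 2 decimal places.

Periodic yield y = 0.00975. Modified duration first:
  t   CF        PV=CF/(1+0.00975)^t    t·PV
  1       200.00       198.0688       198.0688
  2       200.00       196.1563       392.3126
  3       200.00       194.2622       582.7867
  4       200.00       192.3865       769.5459
  5       200.00       190.5288       952.6441
  6     5,200.00     4,905.9167    29,435.5004
  Σ                  5,877.3194    32,330.8586
P = 5,877.3194; D_Mac = 5.50095 half-year periods = 2.75048 yrs; D_mod = 2.75048/(1+0.00975) = 2.72392 yrs.
ΔP/P ≈ -D_mod · Δy = -2.72392 × (+0.0015) = -0.004086 = -0.4086%.

-0.41%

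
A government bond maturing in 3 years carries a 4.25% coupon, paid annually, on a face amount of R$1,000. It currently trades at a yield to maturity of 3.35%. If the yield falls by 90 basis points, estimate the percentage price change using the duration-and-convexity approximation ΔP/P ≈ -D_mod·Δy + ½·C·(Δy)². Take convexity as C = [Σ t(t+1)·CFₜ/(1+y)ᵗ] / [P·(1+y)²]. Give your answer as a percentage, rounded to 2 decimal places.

With y = 0.0335:
  t   CF        PV=CF/(1+0.0335)^t    t·PV        t(t+1)·PV
  1        42.50        41.1224        41.1224          82.2448
  2        42.50        39.7895        79.5789         238.7367
  3     1,042.50       944.3753     2,833.1259      11,332.5036
  Σ                  1,025.2872     2,953.8272      11,653.4851
P = 1,025.2872; D_Mac = 2.88098 yrs; D_mod = 2.78759 yrs; C = 10.64117.
Duration effect: -2.78759 × (-0.009) = +0.025088
Convexity effect: 0.5 × 10.64117 × (-0.009)² = +0.0004310
ΔP/P ≈ +0.025088 + 0.0004310 = +0.025519 = +2.5519%.

+2.55%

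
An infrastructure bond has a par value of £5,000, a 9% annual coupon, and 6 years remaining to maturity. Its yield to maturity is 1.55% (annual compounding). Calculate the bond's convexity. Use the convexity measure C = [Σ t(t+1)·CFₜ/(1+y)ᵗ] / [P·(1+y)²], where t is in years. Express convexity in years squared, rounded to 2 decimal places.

32.47

With y = 0.0155:
  t   CF        PV=CF/(1+0.0155)^t    t·PV        t(t+1)·PV
  1       450.00       443.1315       443.1315         886.2629
  2       450.00       436.3678       872.7355       2,618.2066
  3       450.00       429.7073     1,289.1219       5,156.4876
  4       450.00       423.1485     1,692.5940       8,462.9699
  5       450.00       416.6898     2,083.4490      12,500.6942
  6     5,450.00     4,969.5485    29,817.2912     208,721.0382
  Σ                  7,118.5934    36,198.3231     238,345.6593
P = 7,118.5934.
Convexity = Σ t(t+1)·PV / [P·(1+y)²] = 238,345.6593 / (7,118.5934 × 1.031240) = 32.46783.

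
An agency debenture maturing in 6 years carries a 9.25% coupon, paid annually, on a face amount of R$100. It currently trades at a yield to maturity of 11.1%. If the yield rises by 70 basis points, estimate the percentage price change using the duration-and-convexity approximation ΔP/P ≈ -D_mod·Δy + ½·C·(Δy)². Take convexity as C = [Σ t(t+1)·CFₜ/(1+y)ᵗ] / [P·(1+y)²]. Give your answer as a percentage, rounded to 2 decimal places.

With y = 0.111:
  t   CF        PV=CF/(1+0.111)^t    t·PV        t(t+1)·PV
  1         9.25         8.3258         8.3258          16.6517
  2         9.25         7.4940        14.9880          44.9640
  3         9.25         6.7453        20.2358          80.9433
  4         9.25         6.0714        24.2854         121.4271
  5         9.25         5.4648        27.3238         163.9429
  6       109.25        58.0948       348.5687       2,439.9807
  Σ                     92.1960       443.7275       2,867.9096
P = 92.1960; D_Mac = 4.81287 yrs; D_mod = 4.33202 yrs; C = 25.20143.
Duration effect: -4.33202 × (+0.007) = -0.030324
Convexity effect: 0.5 × 25.20143 × (0.007)² = +0.0006174
ΔP/P ≈ -0.030324 + 0.0006174 = -0.029707 = -2.9707%.

-2.97%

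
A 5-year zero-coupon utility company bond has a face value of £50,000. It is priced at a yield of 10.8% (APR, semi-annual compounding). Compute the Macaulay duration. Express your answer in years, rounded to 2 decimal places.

5.00 years

A zero-coupon bond has a single cash flow at maturity, so its Macaulay duration equals its maturity: 5 years.
(Equivalently: 10 semi-annual periods ÷ 2 = 5 years.)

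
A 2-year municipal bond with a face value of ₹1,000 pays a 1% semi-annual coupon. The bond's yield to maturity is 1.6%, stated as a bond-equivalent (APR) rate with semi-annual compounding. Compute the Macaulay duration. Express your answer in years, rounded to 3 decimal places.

1.985 years

Periodic yield y = 0.008. Discount each cash flow and weight by its period:
  t   CF        PV=CF/(1+0.008)^t    t·PV
  1         5.00         4.9603         4.9603
  2         5.00         4.9209         9.8419
  3         5.00         4.8819        14.6457
  4     1,005.00       973.4731     3,893.8922
  Σ                    988.2362     3,923.3401
Price P = Σ PV = 988.2362.
Macaulay duration = Σ(t·PV) / P = 3,923.3401 / 988.2362 = 3.97004 half-year periods.
In years: 3.97004 / 2 = 1.98502 years.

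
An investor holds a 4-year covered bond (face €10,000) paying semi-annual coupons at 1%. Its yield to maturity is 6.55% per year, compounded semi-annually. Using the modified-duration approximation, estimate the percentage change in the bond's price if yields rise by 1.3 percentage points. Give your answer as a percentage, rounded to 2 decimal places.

Periodic yield y = 0.03275. Modified duration first:
  t   CF        PV=CF/(1+0.03275)^t    t·PV
  1        50.00        48.4144        48.4144
  2        50.00        46.8791        93.7583
  3        50.00        45.3925       136.1776
  4        50.00        43.9531       175.8123
  5        50.00        42.5593       212.7963
  6        50.00        41.2096       247.2578
  7        50.00        39.9028       279.3197
  8    10,050.00     7,766.1260    62,129.0080
  Σ                  8,074.4369    63,322.5444
P = 8,074.4369; D_Mac = 7.84235 half-year periods = 3.92117 yrs; D_mod = 3.92117/(1+0.03275) = 3.79683 yrs.
ΔP/P ≈ -D_mod · Δy = -3.79683 × (+0.013) = -0.049359 = -4.9359%.

-4.94%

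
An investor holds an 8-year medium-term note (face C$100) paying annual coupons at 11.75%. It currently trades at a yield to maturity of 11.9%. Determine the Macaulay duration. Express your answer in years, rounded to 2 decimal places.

Periodic yield y = 0.119. Discount each cash flow and weight by its year:
  t   CF        PV=CF/(1+0.119)^t    t·PV
  1        11.75        10.5004        10.5004
  2        11.75         9.3838        18.7676
  3        11.75         8.3859        25.1576
  4        11.75         7.4941        29.9763
  5        11.75         6.6971        33.4856
  6        11.75         5.9849        35.9094
  7        11.75         5.3484        37.4391
  8       111.75        45.4576       363.6611
  Σ                     99.2522       554.8970
Price P = Σ PV = 99.2522.
Macaulay duration = Σ(t·PV) / P = 554.8970 / 99.2522 = 5.59078 years.

5.59 years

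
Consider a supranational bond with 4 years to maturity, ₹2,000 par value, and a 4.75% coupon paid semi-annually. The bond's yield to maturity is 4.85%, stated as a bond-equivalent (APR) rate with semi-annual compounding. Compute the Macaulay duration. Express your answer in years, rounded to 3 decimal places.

3.689 years

Periodic yield y = 0.02425. Discount each cash flow and weight by its period:
  t   CF        PV=CF/(1+0.02425)^t    t·PV
  1        47.50        46.3754        46.3754
  2        47.50        45.2774        90.5548
  3        47.50        44.2054       132.6163
  4        47.50        43.1588       172.6353
  5        47.50        42.1370       210.6851
  6        47.50        41.1394       246.8363
  7        47.50        40.1654       281.1576
  8     2,047.50     1,690.3480    13,522.7842
  Σ                  1,992.8069    14,703.6450
Price P = Σ PV = 1,992.8069.
Macaulay duration = Σ(t·PV) / P = 14,703.6450 / 1,992.8069 = 7.37836 half-year periods.
In years: 7.37836 / 2 = 3.68918 years.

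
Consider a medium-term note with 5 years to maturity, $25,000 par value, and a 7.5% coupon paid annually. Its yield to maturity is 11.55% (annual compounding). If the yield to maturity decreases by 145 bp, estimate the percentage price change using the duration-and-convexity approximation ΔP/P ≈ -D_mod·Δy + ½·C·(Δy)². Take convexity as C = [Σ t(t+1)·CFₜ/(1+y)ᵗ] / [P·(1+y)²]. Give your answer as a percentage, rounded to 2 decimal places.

With y = 0.1155:
  t   CF        PV=CF/(1+0.1155)^t    t·PV        t(t+1)·PV
  1     1,875.00     1,680.8606     1,680.8606       3,361.7212
  2     1,875.00     1,506.8226     3,013.6452       9,040.9355
  3     1,875.00     1,350.8047     4,052.4140      16,209.6558
  4     1,875.00     1,210.9410     4,843.7639      24,218.8194
  5    26,875.00    15,559.6778    77,798.3890     466,790.3342
  Σ                 21,309.1066    91,389.0727     519,621.4662
P = 21,309.1066; D_Mac = 4.28873 yrs; D_mod = 3.84467 yrs; C = 19.59669.
Duration effect: -3.84467 × (-0.0145) = +0.055748
Convexity effect: 0.5 × 19.59669 × (-0.0145)² = +0.0020601
ΔP/P ≈ +0.055748 + 0.0020601 = +0.057808 = +5.7808%.

+5.78%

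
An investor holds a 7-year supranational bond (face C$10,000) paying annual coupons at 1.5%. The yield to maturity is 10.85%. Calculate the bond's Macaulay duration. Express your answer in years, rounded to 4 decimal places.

6.5656 years

Periodic yield y = 0.1085. Discount each cash flow and weight by its year:
  t   CF        PV=CF/(1+0.1085)^t    t·PV
  1       150.00       135.3180       135.3180
  2       150.00       122.0731       244.1461
  3       150.00       110.1246       330.3737
  4       150.00        99.3456       397.3822
  5       150.00        89.6216       448.1081
  6       150.00        80.8495       485.0967
  7    10,150.00     4,935.3296    34,547.3071
  Σ                  5,572.6618    36,587.7319
Price P = Σ PV = 5,572.6618.
Macaulay duration = Σ(t·PV) / P = 36,587.7319 / 5,572.6618 = 6.56558 years.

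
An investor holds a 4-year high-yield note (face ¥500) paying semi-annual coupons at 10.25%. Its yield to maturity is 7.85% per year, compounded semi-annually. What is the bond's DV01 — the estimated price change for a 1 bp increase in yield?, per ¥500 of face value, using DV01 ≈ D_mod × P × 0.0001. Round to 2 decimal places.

Periodic yield y = 0.03925.
  t   CF        PV=CF/(1+0.03925)^t    t·PV
  1       25.625        24.6572        24.6572
  2       25.625        23.7260        47.4519
  3       25.625        22.8299        68.4897
  4       25.625        21.9677        87.8706
  5       25.625        21.1380       105.6900
  6       25.625        20.3397       122.0380
  7       25.625        19.5715       137.0004
  8      525.625       386.2920     3,090.3362
  Σ                    540.5219     3,683.5339
P = 540.5219; D_Mac = 6.81477 half-year periods = 3.40739 yrs; D_mod = 3.27870 yrs.
DV01 ≈ 3.27870 × 540.5219 × 0.0001 = 0.177221.

¥0.18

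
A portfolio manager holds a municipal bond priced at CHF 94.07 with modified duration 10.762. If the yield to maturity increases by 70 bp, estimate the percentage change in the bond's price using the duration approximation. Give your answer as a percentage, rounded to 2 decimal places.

Duration approximation: ΔP/P ≈ -D_mod · Δy = -10.762 × (+0.007) = -0.075334.
As a percentage: -7.5334%.

-7.53%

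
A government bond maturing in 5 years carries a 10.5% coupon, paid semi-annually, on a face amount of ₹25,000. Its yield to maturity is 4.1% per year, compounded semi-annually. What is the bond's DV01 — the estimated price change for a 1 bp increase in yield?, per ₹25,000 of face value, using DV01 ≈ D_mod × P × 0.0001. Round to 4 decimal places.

₹13.0716

Periodic yield y = 0.0205.
  t   CF        PV=CF/(1+0.0205)^t    t·PV
  1     1,312.50     1,286.1342     1,286.1342
  2     1,312.50     1,260.2981     2,520.5963
  3     1,312.50     1,234.9810     3,704.9431
  4     1,312.50     1,210.1725     4,840.6900
  5     1,312.50     1,185.8623     5,929.3116
  6     1,312.50     1,162.0405     6,972.2429
  7     1,312.50     1,138.6972     7,970.8803
  8     1,312.50     1,115.8228     8,926.5826
  9     1,312.50     1,093.4080     9,840.6716
  10   26,312.50    21,479.8885   214,798.8850
  Σ                 32,167.3052   266,790.9375
P = 32,167.3052; D_Mac = 8.29385 half-year periods = 4.14693 yrs; D_mod = 4.06362 yrs.
DV01 ≈ 4.06362 × 32,167.3052 × 0.0001 = 13.071579.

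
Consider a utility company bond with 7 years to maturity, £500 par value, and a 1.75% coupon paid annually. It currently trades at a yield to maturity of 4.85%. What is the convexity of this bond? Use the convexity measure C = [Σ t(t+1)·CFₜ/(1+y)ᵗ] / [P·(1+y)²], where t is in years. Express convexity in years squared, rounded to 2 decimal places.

47.13

With y = 0.0485:
  t   CF        PV=CF/(1+0.0485)^t    t·PV        t(t+1)·PV
  1         8.75         8.3453         8.3453          16.6905
  2         8.75         7.9592        15.9185          47.7554
  3         8.75         7.5911        22.7732          91.0928
  4         8.75         7.2399        28.9597         144.7986
  5         8.75         6.9050        34.5252         207.1510
  6         8.75         6.5856        39.5138         276.5965
  7       508.75       365.1955     2,556.3683      20,450.9462
  Σ                    409.8216     2,706.4039      21,235.0310
P = 409.8216.
Convexity = Σ t(t+1)·PV / [P·(1+y)²] = 21,235.0310 / (409.8216 × 1.099352) = 47.13258.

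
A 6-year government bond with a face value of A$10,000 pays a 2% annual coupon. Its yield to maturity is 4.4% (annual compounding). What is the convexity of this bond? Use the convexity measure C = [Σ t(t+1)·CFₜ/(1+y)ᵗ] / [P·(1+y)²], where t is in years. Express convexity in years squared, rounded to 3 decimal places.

With y = 0.044:
  t   CF        PV=CF/(1+0.044)^t    t·PV        t(t+1)·PV
  1       200.00       191.5709       191.5709         383.1418
  2       200.00       183.4970       366.9940       1,100.9821
  3       200.00       175.7634       527.2903       2,109.1611
  4       200.00       168.3558       673.4231       3,367.1154
  5       200.00       161.2603       806.3016       4,837.8094
  6    10,200.00     7,877.6590    47,265.9542     330,861.6797
  Σ                  8,758.1064    49,831.5341     342,659.8894
P = 8,758.1064.
Convexity = Σ t(t+1)·PV / [P·(1+y)²] = 342,659.8894 / (8,758.1064 × 1.089936) = 35.89650.

35.896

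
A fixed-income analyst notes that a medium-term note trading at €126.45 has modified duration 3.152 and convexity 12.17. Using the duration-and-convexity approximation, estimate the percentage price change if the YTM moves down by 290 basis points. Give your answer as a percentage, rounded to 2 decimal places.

+9.65%

Duration effect: -D_mod·Δy = -3.152 × (-0.029) = +0.091408
Convexity effect: ½·C·(Δy)² = 0.5 × 12.17 × (-0.029)² = +0.005117485
ΔP/P ≈ +0.091408 + 0.005117485 = +0.096525485
= +9.6525485%.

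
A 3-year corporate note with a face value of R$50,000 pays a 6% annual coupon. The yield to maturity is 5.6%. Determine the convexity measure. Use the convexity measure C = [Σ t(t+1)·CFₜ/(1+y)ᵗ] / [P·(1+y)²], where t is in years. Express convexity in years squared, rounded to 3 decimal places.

With y = 0.056:
  t   CF        PV=CF/(1+0.056)^t    t·PV        t(t+1)·PV
  1     3,000.00     2,840.9091     2,840.9091       5,681.8182
  2     3,000.00     2,690.2548     5,380.5096      16,141.5289
  3    53,000.00    45,007.4197   135,022.2590     540,089.0360
  Σ                 50,538.5836   143,243.6777     561,912.3831
P = 50,538.5836.
Convexity = Σ t(t+1)·PV / [P·(1+y)²] = 561,912.3831 / (50,538.5836 × 1.115136) = 9.97052.

9.971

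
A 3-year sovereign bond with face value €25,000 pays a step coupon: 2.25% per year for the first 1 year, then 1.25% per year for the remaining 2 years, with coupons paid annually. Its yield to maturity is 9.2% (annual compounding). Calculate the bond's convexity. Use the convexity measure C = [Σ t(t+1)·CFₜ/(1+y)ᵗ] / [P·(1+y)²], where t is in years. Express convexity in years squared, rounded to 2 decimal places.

9.78

With y = 0.092:
  t   CF        PV=CF/(1+0.092)^t    t·PV        t(t+1)·PV
  1       562.50       515.1099       515.1099       1,030.2198
  2       312.50       262.0624       524.1248       1,572.3745
  3    25,312.50    19,438.6959    58,316.0877     233,264.3507
  Σ                 20,215.8682    59,355.3224     235,866.9450
P = 20,215.8682.
Convexity = Σ t(t+1)·PV / [P·(1+y)²] = 235,866.9450 / (20,215.8682 × 1.192464) = 9.78429.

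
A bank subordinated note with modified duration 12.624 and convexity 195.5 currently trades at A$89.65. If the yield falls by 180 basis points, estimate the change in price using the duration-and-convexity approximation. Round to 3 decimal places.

Duration effect: -D_mod·Δy = -12.624 × (-0.018) = +0.227232
Convexity effect: ½·C·(Δy)² = 0.5 × 195.5 × (-0.018)² = +0.0316710
ΔP/P ≈ +0.227232 + 0.0316710 = +0.258903
ΔP ≈ 89.65 × (+0.258903) = +23.21065395.

+A$23.211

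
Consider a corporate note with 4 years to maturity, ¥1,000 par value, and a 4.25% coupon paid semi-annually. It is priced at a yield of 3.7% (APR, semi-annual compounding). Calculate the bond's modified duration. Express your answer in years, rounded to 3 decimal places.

3.656 years

Periodic yield y = 0.0185. First find Macaulay duration:
  t   CF        PV=CF/(1+0.0185)^t    t·PV
  1        21.25        20.8640        20.8640
  2        21.25        20.4850        40.9701
  3        21.25        20.1130        60.3389
  4        21.25        19.7476        78.9905
  5        21.25        19.3889        96.9446
  6        21.25        19.0367       114.2205
  7        21.25        18.6910       130.8367
  8     1,021.25       881.9497     7,055.5974
  Σ                  1,020.2759     7,598.7627
P = 1,020.2759; Macaulay duration = 7,598.7627 / 1,020.2759 = 7.44775 half-year periods = 3.72388 years.
Modified duration = D_Mac / (1 + y) = 3.72388 / 1.0185 = 3.65624 years.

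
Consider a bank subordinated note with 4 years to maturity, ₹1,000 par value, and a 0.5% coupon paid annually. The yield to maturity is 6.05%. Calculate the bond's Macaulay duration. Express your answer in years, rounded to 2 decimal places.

3.97 years

Periodic yield y = 0.0605. Discount each cash flow and weight by its year:
  t   CF        PV=CF/(1+0.0605)^t    t·PV
  1         5.00         4.7148         4.7148
  2         5.00         4.4458         8.8916
  3         5.00         4.1922        12.5765
  4     1,005.00       794.5539     3,178.2156
  Σ                    807.9066     3,204.3985
Price P = Σ PV = 807.9066.
Macaulay duration = Σ(t·PV) / P = 3,204.3985 / 807.9066 = 3.96630 years.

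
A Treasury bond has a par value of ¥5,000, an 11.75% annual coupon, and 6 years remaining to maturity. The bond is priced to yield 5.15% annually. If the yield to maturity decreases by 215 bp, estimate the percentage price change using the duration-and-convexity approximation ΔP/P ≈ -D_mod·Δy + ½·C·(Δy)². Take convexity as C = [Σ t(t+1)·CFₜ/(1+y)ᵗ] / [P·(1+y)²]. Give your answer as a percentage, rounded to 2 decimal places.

With y = 0.0515:
  t   CF        PV=CF/(1+0.0515)^t    t·PV        t(t+1)·PV
  1       587.50       558.7256       558.7256       1,117.4513
  2       587.50       531.3606     1,062.7211       3,188.1634
  3       587.50       505.3358     1,516.0073       6,064.0292
  4       587.50       480.5856     1,922.3424       9,611.7122
  5       587.50       457.0477     2,285.2383      13,711.4297
  6     5,587.50     4,133.9182    24,803.5089     173,624.5625
  Σ                  6,666.9734    32,148.5437     207,317.3482
P = 6,666.9734; D_Mac = 4.82206 yrs; D_mod = 4.58589 yrs; C = 28.12473.
Duration effect: -4.58589 × (-0.0215) = +0.098597
Convexity effect: 0.5 × 28.12473 × (-0.0215)² = +0.0065003
ΔP/P ≈ +0.098597 + 0.0065003 = +0.105097 = +10.5097%.

+10.51%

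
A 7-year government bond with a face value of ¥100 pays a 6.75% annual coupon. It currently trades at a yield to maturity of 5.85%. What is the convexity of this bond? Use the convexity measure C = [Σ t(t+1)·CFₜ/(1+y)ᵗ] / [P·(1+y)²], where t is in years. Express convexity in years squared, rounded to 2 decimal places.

With y = 0.0585:
  t   CF        PV=CF/(1+0.0585)^t    t·PV        t(t+1)·PV
  1         6.75         6.3769         6.3769          12.7539
  2         6.75         6.0245        12.0490          36.1471
  3         6.75         5.6916        17.0747          68.2987
  4         6.75         5.3770        21.5080         107.5401
  5         6.75         5.0798        25.3992         152.3950
  6         6.75         4.7991        28.7945         201.5616
  7       106.75        71.7021       501.9147       4,015.3173
  Σ                    105.0510       613.1170       4,594.0137
P = 105.0510.
Convexity = Σ t(t+1)·PV / [P·(1+y)²] = 4,594.0137 / (105.0510 × 1.120422) = 39.03105.

39.03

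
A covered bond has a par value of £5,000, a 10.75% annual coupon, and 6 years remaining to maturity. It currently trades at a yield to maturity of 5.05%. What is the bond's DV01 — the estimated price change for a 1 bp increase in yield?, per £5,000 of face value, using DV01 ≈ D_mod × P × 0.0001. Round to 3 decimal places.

£2.995

Periodic yield y = 0.0505.
  t   CF        PV=CF/(1+0.0505)^t    t·PV
  1       537.50       511.6611       511.6611
  2       537.50       487.0644       974.1287
  3       537.50       463.6500     1,390.9501
  4       537.50       441.3613     1,765.4452
  5       537.50       420.1440     2,100.7201
  6     5,537.50     4,120.3812    24,722.2873
  Σ                  6,444.2620    31,465.1925
P = 6,444.2620; D_Mac = 4.88267 yrs; D_mod = 4.64795 yrs.
DV01 ≈ 4.64795 × 6,444.2620 × 0.0001 = 2.995259.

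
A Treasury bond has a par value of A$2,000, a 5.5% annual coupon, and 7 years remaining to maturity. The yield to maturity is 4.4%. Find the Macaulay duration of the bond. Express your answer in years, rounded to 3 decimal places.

6.031 years

Periodic yield y = 0.044. Discount each cash flow and weight by its year:
  t   CF        PV=CF/(1+0.044)^t    t·PV
  1       110.00       105.3640       105.3640
  2       110.00       100.9234       201.8467
  3       110.00        96.6699       290.0096
  4       110.00        92.5957       370.3827
  5       110.00        88.6932       443.4659
  6       110.00        84.9551       509.7309
  7     2,110.00     1,560.9140    10,926.3977
  Σ                  2,130.1152    12,847.1975
Price P = Σ PV = 2,130.1152.
Macaulay duration = Σ(t·PV) / P = 12,847.1975 / 2,130.1152 = 6.03122 years.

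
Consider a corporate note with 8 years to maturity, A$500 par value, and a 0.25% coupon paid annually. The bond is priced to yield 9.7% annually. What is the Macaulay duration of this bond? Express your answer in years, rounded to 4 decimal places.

Periodic yield y = 0.097. Discount each cash flow and weight by its year:
  t   CF        PV=CF/(1+0.097)^t    t·PV
  1         1.25         1.1395         1.1395
  2         1.25         1.0387         2.0774
  3         1.25         0.9469         2.8406
  4         1.25         0.8631         3.4526
  5         1.25         0.7868         3.9341
  6         1.25         0.7172         4.3035
  7         1.25         0.6538         4.5768
  8       501.25       239.0019     1,912.0153
  Σ                    245.1480     1,934.3397
Price P = Σ PV = 245.1480.
Macaulay duration = Σ(t·PV) / P = 1,934.3397 / 245.1480 = 7.89050 years.

7.8905 years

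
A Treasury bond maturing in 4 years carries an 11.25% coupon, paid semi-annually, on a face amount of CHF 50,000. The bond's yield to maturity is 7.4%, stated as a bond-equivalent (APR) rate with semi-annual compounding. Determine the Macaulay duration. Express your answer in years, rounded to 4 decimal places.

Periodic yield y = 0.037. Discount each cash flow and weight by its period:
  t   CF        PV=CF/(1+0.037)^t    t·PV
  1     2,812.50     2,712.1504     2,712.1504
  2     2,812.50     2,615.3813     5,230.7626
  3     2,812.50     2,522.0649     7,566.1948
  4     2,812.50     2,432.0780     9,728.3121
  5     2,812.50     2,345.3019    11,726.5093
  6     2,812.50     2,261.6219    13,569.7311
  7     2,812.50     2,180.9275    15,266.4928
  8    52,812.50    39,491.7769   315,934.2154
  Σ                 56,561.3029   381,734.3686
Price P = Σ PV = 56,561.3029.
Macaulay duration = Σ(t·PV) / P = 381,734.3686 / 56,561.3029 = 6.74904 half-year periods.
In years: 6.74904 / 2 = 3.37452 years.

3.3745 years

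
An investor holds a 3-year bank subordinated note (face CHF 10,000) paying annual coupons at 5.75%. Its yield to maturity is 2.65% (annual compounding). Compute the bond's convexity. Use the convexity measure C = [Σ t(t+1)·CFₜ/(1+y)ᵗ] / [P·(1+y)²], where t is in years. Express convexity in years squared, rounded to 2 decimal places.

10.61

With y = 0.0265:
  t   CF        PV=CF/(1+0.0265)^t    t·PV        t(t+1)·PV
  1       575.00       560.1559       560.1559       1,120.3117
  2       575.00       545.6950     1,091.3899       3,274.1697
  3    10,575.00     9,776.9527    29,330.8582     117,323.4326
  Σ                 10,882.8035    30,982.4039     121,717.9141
P = 10,882.8035.
Convexity = Σ t(t+1)·PV / [P·(1+y)²] = 121,717.9141 / (10,882.8035 × 1.053702) = 10.61441.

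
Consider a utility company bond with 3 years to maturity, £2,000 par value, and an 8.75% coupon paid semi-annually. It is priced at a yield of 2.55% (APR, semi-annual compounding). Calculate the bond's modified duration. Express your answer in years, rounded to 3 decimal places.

Periodic yield y = 0.01275. First find Macaulay duration:
  t   CF        PV=CF/(1+0.01275)^t    t·PV
  1        87.50        86.3984        86.3984
  2        87.50        85.3107       170.6214
  3        87.50        84.2367       252.7101
  4        87.50        83.1762       332.7048
  5        87.50        82.1290       410.6452
  6     2,087.50     1,934.6971    11,608.1824
  Σ                  2,355.9481    12,861.2623
P = 2,355.9481; Macaulay duration = 12,861.2623 / 2,355.9481 = 5.45906 half-year periods = 2.72953 years.
Modified duration = D_Mac / (1 + y) = 2.72953 / 1.01275 = 2.69517 years.

2.695 years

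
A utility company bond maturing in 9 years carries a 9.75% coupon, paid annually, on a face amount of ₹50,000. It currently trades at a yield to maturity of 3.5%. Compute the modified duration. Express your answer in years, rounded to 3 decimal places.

Periodic yield y = 0.035. First find Macaulay duration:
  t   CF        PV=CF/(1+0.035)^t    t·PV
  1     4,875.00     4,710.1449     4,710.1449
  2     4,875.00     4,550.8647     9,101.7293
  3     4,875.00     4,396.9707    13,190.9121
  4     4,875.00     4,248.2809    16,993.1234
  5     4,875.00     4,104.6192    20,523.0959
  6     4,875.00     3,965.8156    23,794.8938
  7     4,875.00     3,831.7059    26,821.9415
  8     4,875.00     3,702.1313    29,617.0507
  9    54,875.00    40,263.4871   362,371.3839
  Σ                 73,774.0203   507,124.2757
P = 73,774.0203; Macaulay duration = 507,124.2757 / 73,774.0203 = 6.87402 years.
Modified duration = D_Mac / (1 + y) = 6.87402 / 1.035 = 6.64157 years.

6.642 years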